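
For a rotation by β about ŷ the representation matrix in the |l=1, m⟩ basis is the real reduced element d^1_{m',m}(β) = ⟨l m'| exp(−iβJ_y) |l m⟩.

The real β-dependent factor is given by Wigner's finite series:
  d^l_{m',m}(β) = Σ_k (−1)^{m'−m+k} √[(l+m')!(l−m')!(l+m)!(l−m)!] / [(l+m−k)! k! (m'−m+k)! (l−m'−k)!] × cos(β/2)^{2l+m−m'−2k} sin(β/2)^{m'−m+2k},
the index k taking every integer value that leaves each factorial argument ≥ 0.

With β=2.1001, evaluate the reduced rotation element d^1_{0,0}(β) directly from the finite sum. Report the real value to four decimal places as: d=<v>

d=-0.5049

d^1_{0,0}(β=2.1001) via Wigner's sum:
Half-angle: c=0.497528, s=0.867448. N=√(1·1·1·1)=1.000000
Admissible k: 0..1 (factorial args all ≥0)
  k=0: (−1)^0·1.0000/(1)·0.4975^2·0.8674^0 = +0.247534
  k=1: (−1)^1·1.0000/(1)·0.4975^0·0.8674^2 = -0.752466
d^1_{0,0}(2.1001) = +0.247534 -0.752466 = -0.504932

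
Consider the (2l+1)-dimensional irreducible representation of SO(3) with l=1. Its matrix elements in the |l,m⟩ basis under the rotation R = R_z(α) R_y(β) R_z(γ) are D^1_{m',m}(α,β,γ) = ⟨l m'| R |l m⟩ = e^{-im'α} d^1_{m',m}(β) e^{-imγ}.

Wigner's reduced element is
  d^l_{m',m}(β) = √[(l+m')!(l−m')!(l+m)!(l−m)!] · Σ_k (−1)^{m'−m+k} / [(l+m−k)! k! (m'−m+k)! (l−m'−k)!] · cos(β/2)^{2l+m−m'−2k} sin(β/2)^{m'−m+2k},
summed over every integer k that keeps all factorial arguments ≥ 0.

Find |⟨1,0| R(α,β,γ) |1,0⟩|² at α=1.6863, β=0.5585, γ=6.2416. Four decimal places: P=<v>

P=0.7192

D^1_{0,0}(1.6863,0.5585,6.2416) = e^{-i·0·1.6863}·d^1_{0,0}(0.5585)·e^{-i·0·6.2416}. Compute d first:
Half-angle: c=0.961262, s=0.275635. N=√(1·1·1·1)=1.000000
k∈{0,1} keeps every argument non-negative
  k=0: (−1)^0·1.0000/(1)·0.9613^2·0.2756^0 = +0.924025
  k=1: (−1)^1·1.0000/(1)·0.9613^0·0.2756^2 = -0.075975
d^1_{0,0}(0.5585) = +0.924025 -0.075975 = +0.848051
|D^1_{0,0}|² = |d^1_{0,0}(β)|² = (+0.848051)² = 0.719190 (the z-rotation phases have unit modulus)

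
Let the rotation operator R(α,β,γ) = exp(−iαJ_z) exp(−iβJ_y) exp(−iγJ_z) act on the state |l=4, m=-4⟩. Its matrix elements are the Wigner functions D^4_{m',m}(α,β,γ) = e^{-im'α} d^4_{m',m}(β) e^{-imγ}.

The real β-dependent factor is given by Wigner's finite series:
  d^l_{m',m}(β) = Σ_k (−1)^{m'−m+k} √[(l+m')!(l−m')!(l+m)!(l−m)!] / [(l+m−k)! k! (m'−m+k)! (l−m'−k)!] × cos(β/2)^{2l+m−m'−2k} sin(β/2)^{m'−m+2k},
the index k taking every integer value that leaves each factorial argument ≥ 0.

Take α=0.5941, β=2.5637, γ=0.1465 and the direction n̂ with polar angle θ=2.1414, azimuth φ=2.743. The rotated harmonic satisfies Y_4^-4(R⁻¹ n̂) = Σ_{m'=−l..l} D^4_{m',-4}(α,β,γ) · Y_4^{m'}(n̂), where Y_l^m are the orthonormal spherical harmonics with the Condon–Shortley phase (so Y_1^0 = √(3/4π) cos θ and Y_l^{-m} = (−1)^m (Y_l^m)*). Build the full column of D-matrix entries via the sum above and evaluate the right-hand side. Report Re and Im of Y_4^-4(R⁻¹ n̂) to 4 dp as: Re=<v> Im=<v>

Re=-0.3546 Im=-0.2007

Need the full column D^4_{m',-4} for m'=−4..4 at α=0.5941, β=2.5637, γ=0.1465.
cos(β/2)=0.284942, sin(β/2)=0.958545
d^4_{-4,-4}: single k=0 term ⇒ +0.000043;  D = -0.000043+0.000008i
d^4_{-3,-4}: single k=0 term ⇒ -0.000413;  D = +0.000296-0.000289i
d^4_{-2,-4}: single k=0 term ⇒ +0.002602;  D = -0.000526+0.002549i
d^4_{-1,-4}: single k=0 term ⇒ -0.012380;  D = -0.004715-0.011447i
d^4_{0,-4}: single k=0 term ⇒ +0.046561;  D = +0.038793+0.025750i
d^4_{1,-4}: single k=0 term ⇒ -0.140096;  D = -0.140092+0.001135i
d^4_{2,-4}: single k=0 term ⇒ +0.333248;  D = +0.274627-0.188770i
d^4_{3,-4}: single k=0 term ⇒ -0.599223;  D = -0.219198+0.557692i
d^4_{4,-4}: single k=0 term ⇒ +0.712687;  D = -0.155254-0.695571i
Y_4^{m'}(θ=2.1414,φ=2.743) and Σ D·Y over m':
  (-0.0000+0.0000i)·(-0.0052+0.2219i)  (+0.0003-0.0003i)·(+0.1476+0.3750i)  (-0.0005+0.0025i)·(+0.1725+0.1767i)  (-0.0047-0.0114i)·(-0.1898-0.0799i)  (+0.0388+0.0258i)·(-0.2934+0.0000i)  (-0.1401+0.0011i)·(+0.1898-0.0799i)  (+0.2746-0.1888i)·(+0.1725-0.1767i)  (-0.2192+0.5577i)·(-0.1476+0.3750i)  (-0.1553-0.6956i)·(-0.0052-0.2219i)
Y_4^-4(R⁻¹ n̂) = -0.354566-0.200687i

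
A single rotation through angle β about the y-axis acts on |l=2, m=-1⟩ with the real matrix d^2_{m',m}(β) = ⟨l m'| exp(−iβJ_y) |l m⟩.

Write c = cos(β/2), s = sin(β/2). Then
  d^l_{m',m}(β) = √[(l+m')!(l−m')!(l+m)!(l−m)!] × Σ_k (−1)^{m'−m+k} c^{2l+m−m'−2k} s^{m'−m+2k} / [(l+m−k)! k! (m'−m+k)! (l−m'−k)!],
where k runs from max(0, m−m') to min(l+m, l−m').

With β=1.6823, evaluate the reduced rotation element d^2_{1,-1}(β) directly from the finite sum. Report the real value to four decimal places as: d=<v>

d=0.4320

d^2_{1,-1}(β=1.6823) via Wigner's sum:
c=cos(1.6823/2)=0.666606, s=sin(1.6823/2)=0.745410; N=√[6·1·1·6]=6.000000
The bounds max(0,m−m')=0 and min(l+m,l−m')=1 give 2 terms
  k=0: (−1)^2·6.0000/(2)·0.6666^2·0.7454^2 = +0.740714
  k=1: (−1)^3·6.0000/(6)·0.6666^0·0.7454^4 = -0.308732
d^2_{1,-1}(1.6823) = +0.740714 -0.308732 = +0.431982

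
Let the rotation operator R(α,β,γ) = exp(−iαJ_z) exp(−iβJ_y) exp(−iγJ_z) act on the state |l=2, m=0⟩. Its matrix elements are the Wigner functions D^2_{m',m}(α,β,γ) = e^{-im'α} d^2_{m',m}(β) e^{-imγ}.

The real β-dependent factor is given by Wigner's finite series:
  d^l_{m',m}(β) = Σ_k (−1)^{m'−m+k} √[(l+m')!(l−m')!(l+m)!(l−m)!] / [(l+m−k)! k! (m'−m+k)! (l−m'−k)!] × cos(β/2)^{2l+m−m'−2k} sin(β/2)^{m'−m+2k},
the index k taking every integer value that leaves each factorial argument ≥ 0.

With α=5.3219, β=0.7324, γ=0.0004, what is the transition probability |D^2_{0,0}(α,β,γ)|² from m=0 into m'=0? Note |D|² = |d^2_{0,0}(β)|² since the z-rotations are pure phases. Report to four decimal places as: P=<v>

P=0.1085

D^2_{0,0}(5.3219,0.7324,0.0004) = e^{-i·0·5.3219}·d^2_{0,0}(0.7324)·e^{-i·0·0.0004}. Compute d first:
c=cos(0.7324/2)=0.933695, s=sin(0.7324/2)=0.358070; N=√[2·2·2·2]=4.000000
Admissible k: 0..2 (factorial args all ≥0)
  k=0: (−1)^0·4.0000/(4)·0.9337^4·0.3581^0 = +0.760011
  k=1: (−1)^1·4.0000/(1)·0.9337^2·0.3581^2 = -0.447101
  k=2: (−1)^2·4.0000/(4)·0.9337^0·0.3581^4 = +0.016439
d^2_{0,0}(0.7324) = +0.760011 -0.447101 +0.016439 = +0.329348
|D^2_{0,0}|² = |d^2_{0,0}(β)|² = (+0.329348)² = 0.108470 (the z-rotation phases have unit modulus)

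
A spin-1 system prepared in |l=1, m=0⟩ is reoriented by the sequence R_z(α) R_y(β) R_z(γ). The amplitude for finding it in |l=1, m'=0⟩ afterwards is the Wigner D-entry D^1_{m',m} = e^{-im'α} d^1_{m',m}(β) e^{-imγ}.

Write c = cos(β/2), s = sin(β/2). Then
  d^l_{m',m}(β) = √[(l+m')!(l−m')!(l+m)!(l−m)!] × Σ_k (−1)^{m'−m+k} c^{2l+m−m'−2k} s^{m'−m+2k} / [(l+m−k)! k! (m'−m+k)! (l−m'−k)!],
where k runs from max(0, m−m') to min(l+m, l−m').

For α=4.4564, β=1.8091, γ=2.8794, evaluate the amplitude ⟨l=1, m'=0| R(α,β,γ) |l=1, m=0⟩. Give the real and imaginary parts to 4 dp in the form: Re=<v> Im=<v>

Re=-0.2361 Im=0.0000

First d^1_{0,0}(β=1.8091), then the phase factors e^{-i(0)α} and e^{-i(0)γ}:
c=cos(1.8091/2)=0.618039, s=sin(1.8091/2)=0.786147; N=√[1·1·1·1]=1.000000
Admissible k: 0..1 (factorial args all ≥0)
  k=0: (−1)^0·1.0000/(1)·0.6180^2·0.7861^0 = +0.381973
  k=1: (−1)^1·1.0000/(1)·0.6180^0·0.7861^2 = -0.618027
d^1_{0,0}(1.8091) = +0.381973 -0.618027 = -0.236055
Attach z-rotation phases: D = e^{-i(0)(4.4564)}·(-0.236055)·e^{-i(0)(2.8794)} = -0.236055+0.000000i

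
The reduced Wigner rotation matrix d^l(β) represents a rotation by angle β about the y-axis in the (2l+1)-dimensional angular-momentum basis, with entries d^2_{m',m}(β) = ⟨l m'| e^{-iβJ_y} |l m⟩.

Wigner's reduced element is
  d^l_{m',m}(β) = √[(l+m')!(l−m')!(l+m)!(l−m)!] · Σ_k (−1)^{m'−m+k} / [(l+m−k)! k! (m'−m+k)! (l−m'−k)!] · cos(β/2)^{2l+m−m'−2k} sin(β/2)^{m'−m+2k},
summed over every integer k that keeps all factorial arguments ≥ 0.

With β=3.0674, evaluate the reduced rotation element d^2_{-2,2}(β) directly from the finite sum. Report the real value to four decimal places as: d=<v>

d=0.9973

d^2_{-2,2}(β=3.0674) via Wigner's sum:
c=cos(3.0674/2)=0.037088, s=sin(3.0674/2)=0.999312; N=√[1·24·24·1]=24.000000
k∈{4} keeps every argument non-negative
  k=4: (−1)^0·24.0000/(24)·0.0371^0·0.9993^4 = +0.997251
d^2_{-2,2}(3.0674) = +0.997251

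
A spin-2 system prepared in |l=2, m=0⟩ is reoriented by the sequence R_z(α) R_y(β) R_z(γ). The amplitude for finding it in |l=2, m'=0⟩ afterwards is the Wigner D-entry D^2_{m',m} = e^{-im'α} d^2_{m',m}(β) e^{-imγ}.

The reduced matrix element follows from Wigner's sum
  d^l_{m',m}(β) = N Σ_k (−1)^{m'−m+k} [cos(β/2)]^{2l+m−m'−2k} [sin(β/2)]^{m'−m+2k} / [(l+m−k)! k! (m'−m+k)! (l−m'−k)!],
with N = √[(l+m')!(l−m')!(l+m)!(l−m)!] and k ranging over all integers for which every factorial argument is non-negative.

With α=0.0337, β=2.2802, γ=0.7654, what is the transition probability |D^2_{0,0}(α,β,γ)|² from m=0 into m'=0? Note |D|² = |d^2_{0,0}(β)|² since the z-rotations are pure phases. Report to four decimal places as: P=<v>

D^2_{0,0}(0.0337,2.2802,0.7654) = e^{-i·0·0.0337}·d^2_{0,0}(2.2802)·e^{-i·0·0.7654}. Compute d first:
c=cos(2.2802/2)=0.417504, s=sin(2.2802/2)=0.908675; N=√[2·2·2·2]=4.000000
Admissible k: 0..2 (factorial args all ≥0)
  k=0: (−1)^0·4.0000/(4)·0.4175^4·0.9087^0 = +0.030384
  k=1: (−1)^1·4.0000/(1)·0.4175^2·0.9087^2 = -0.575702
  k=2: (−1)^2·4.0000/(4)·0.4175^0·0.9087^4 = +0.681765
d^2_{0,0}(2.2802) = +0.030384 -0.575702 +0.681765 = +0.136447
|D^2_{0,0}|² = |d^2_{0,0}(β)|² = (+0.136447)² = 0.018618 (the z-rotation phases have unit modulus)

P=0.0186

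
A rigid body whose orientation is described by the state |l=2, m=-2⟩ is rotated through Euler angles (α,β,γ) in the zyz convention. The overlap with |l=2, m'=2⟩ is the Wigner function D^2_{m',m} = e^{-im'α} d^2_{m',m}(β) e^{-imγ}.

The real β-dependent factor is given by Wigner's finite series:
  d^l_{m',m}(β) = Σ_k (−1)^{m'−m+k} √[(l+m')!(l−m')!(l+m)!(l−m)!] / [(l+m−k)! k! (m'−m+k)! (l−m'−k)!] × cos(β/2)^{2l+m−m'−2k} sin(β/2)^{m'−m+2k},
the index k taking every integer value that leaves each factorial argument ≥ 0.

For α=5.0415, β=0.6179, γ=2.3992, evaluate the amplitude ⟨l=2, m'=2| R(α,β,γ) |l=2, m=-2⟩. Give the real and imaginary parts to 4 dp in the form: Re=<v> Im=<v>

Re=0.0046 Im=0.0072

D^2_{2,-2}(5.0415,0.6179,2.3992) = e^{-i·2·5.0415}·d^2_{2,-2}(0.6179)·e^{-i·-2·2.3992}. Compute d first:
With c≡cos(β/2)=0.952653 and s≡sin(β/2)=0.304059, N=[24·1·1·24]^{1/2}=24.000000
k: max(0,(-2)−(2))=0 … min(2+(-2),2−(2))=0
  k=0: (−1)^4·24.0000/(24)·0.9527^0·0.3041^4 = +0.008547
d^2_{2,-2}(0.6179) = +0.008547
Phases: e^{-i·(2)·5.0415}=-0.791081+0.611711i, e^{-i·(-2)·2.3992}=+0.085905-0.996303i ⇒ D=+0.004628+0.007186i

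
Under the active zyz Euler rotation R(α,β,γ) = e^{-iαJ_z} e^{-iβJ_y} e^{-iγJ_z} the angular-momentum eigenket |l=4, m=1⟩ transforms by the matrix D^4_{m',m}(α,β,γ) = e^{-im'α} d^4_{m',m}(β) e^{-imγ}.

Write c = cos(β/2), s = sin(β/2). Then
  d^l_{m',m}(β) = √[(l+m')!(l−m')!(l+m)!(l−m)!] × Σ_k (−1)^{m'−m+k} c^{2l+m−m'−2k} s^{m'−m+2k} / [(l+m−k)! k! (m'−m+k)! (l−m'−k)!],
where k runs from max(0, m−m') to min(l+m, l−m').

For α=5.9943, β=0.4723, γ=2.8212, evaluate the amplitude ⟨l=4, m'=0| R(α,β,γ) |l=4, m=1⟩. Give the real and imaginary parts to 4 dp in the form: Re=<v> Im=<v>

Split into d^4_{0,1}(β=0.4723) × two z-phases.
Half-angle: c=0.972246, s=0.233961. N=√(24·24·120·6)=643.987578
Admissible k: 1..4 (factorial args all ≥0)
  k=1: (−1)^0·643.9876/(144)·0.9722^7·0.2340^1 = +0.859195
  k=2: (−1)^1·643.9876/(24)·0.9722^5·0.2340^3 = -0.298524
  k=3: (−1)^2·643.9876/(24)·0.9722^3·0.2340^5 = +0.017287
  k=4: (−1)^3·643.9876/(144)·0.9722^1·0.2340^7 = -0.000167
d^4_{0,1}(0.4723) = +0.859195 -0.298524 +0.017287 -0.000167 = +0.577792
D = (+1.000000+0.000000i)·(+0.577792)·(-0.949112-0.314939i) = -0.548389-0.181969i

Re=-0.5484 Im=-0.1820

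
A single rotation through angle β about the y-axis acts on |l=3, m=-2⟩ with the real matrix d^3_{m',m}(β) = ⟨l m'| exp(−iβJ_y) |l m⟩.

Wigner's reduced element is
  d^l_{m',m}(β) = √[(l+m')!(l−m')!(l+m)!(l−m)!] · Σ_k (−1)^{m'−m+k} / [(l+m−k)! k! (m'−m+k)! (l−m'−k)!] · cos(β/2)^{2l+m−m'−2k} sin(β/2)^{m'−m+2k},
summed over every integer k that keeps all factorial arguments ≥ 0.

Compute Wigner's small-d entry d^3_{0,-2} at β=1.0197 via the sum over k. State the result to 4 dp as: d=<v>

d=0.5204

d^3_{0,-2}(β=1.0197) via Wigner's sum:
Half-angle: c=0.872818, s=0.488046. N=√(6·6·1·120)=65.726707
The bounds max(0,m−m')=0 and min(l+m,l−m')=1 give 2 terms
  k=0: (−1)^2·65.7267/(12)·0.8728^4·0.4880^2 = +0.757141
  k=1: (−1)^3·65.7267/(12)·0.8728^2·0.4880^4 = -0.236729
d^3_{0,-2}(1.0197) = +0.757141 -0.236729 = +0.520412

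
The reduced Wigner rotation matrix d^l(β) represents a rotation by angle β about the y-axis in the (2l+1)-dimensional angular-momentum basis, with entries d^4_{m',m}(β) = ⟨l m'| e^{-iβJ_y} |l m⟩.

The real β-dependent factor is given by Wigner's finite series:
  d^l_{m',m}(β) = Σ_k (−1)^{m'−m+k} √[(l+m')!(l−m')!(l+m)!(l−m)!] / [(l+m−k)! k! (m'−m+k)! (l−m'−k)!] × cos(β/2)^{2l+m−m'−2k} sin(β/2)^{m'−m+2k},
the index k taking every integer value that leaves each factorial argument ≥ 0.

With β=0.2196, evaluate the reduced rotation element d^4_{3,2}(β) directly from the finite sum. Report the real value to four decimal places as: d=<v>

d=-0.3787

d^4_{3,2}(β=0.2196) via Wigner's sum:
With c≡cos(β/2)=0.993978 and s≡sin(β/2)=0.109580, N=[5040·1·720·2]^{1/2}=2693.993318
k: max(0,(2)−(3))=0 … min(4+(2),4−(3))=1
  k=0: (−1)^1·2693.9933/(720)·0.9940^7·0.1096^1 = -0.393035
  k=1: (−1)^2·2693.9933/(240)·0.9940^5·0.1096^3 = +0.014330
d^4_{3,2}(0.2196) = -0.393035 +0.014330 = -0.378704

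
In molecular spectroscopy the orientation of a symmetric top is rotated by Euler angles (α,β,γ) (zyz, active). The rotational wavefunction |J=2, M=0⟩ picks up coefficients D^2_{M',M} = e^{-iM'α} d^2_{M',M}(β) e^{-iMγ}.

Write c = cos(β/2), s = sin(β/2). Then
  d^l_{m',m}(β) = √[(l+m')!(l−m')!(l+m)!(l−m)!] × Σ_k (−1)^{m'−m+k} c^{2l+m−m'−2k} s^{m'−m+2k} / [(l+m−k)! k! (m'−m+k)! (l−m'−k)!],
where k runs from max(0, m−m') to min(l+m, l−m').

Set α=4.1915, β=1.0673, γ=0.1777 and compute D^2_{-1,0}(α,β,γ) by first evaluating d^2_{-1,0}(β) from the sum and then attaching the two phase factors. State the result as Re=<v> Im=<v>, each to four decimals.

First d^2_{-1,0}(β=1.0673), then the phase factors e^{-i(-1)α} and e^{-i(0)γ}:
Half-angle: c=0.860956, s=0.508679. N=√(1·6·2·2)=4.898979
Admissible k: 1..2 (factorial args all ≥0)
  k=1: (−1)^0·4.8990/(2)·0.8610^3·0.5087^1 = +0.795175
  k=2: (−1)^1·4.8990/(2)·0.8610^1·0.5087^3 = -0.277580
d^2_{-1,0}(1.0673) = +0.795175 -0.277580 = +0.517595
D = (-0.497651-0.867377i)·(+0.517595)·(+1.000000+0.000000i) = -0.257582-0.448950i

Re=-0.2576 Im=-0.4489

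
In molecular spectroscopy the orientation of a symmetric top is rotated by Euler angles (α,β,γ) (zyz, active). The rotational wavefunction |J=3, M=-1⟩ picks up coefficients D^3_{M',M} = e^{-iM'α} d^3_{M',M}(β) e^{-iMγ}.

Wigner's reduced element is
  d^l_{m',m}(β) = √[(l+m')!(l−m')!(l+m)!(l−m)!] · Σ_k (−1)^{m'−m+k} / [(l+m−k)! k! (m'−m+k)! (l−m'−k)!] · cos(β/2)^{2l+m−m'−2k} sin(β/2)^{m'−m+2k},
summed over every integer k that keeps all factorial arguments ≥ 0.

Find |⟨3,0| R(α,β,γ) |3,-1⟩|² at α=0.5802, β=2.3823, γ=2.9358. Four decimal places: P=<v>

P=0.2362

Split into d^3_{0,-1}(β=2.3823) × two z-phases.
With c≡cos(β/2)=0.370592 and s≡sin(β/2)=0.928796, N=[6·6·2·24]^{1/2}=41.569219
k: max(0,(-1)−(0))=0 … min(3+(-1),3−(0))=2
  k=0: (−1)^1·41.5692/(12)·0.3706^5·0.9288^1 = -0.022490
  k=1: (−1)^2·41.5692/(4)·0.3706^3·0.9288^3 = +0.423800
  k=2: (−1)^3·41.5692/(12)·0.3706^1·0.9288^5 = -0.887335
d^3_{0,-1}(2.3823) = -0.022490 +0.423800 -0.887335 = -0.486026
|D^3_{0,-1}|² = |d^3_{0,-1}(β)|² = (-0.486026)² = 0.236221 (the z-rotation phases have unit modulus)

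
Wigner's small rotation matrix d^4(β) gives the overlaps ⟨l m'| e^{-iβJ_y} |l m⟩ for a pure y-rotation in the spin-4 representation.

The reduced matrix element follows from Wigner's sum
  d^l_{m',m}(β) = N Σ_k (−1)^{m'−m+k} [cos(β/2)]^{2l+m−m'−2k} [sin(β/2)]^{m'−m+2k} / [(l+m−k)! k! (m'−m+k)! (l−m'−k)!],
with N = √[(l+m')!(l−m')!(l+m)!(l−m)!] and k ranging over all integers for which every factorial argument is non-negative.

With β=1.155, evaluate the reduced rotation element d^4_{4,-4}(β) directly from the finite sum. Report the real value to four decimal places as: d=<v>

d^4_{4,-4}(β=1.155) via Wigner's sum:
With c≡cos(β/2)=0.837830 and s≡sin(β/2)=0.545931, N=[40320·1·1·40320]^{1/2}=40320.000000
k∈{0} keeps every argument non-negative
  k=0: (−1)^8·40320.0000/(40320)·0.8378^0·0.5459^8 = +0.007890
d^4_{4,-4}(1.155) = +0.007890

d=0.0079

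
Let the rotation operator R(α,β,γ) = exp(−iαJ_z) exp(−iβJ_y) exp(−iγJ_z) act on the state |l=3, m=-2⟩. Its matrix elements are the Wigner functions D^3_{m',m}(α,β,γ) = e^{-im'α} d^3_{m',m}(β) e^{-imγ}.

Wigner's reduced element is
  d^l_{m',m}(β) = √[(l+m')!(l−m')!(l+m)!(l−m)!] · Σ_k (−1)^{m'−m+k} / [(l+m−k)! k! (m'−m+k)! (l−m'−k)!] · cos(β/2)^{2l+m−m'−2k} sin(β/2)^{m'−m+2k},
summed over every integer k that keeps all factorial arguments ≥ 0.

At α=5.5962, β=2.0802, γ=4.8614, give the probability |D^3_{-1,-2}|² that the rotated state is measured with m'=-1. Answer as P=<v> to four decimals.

P=0.1896

Split into d^3_{-1,-2}(β=2.0802) × two z-phases.
c=cos(2.0802/2)=0.506134, s=sin(2.0802/2)=0.862455; N=√[2·24·1·120]=75.894664
k∈{0,1} keeps every argument non-negative
  k=0: (−1)^1·75.8947/(24)·0.5061^5·0.8625^1 = -0.090587
  k=1: (−1)^2·75.8947/(12)·0.5061^3·0.8625^3 = +0.526060
d^3_{-1,-2}(2.0802) = -0.090587 +0.526060 = +0.435474
|D^3_{-1,-2}|² = |d^3_{-1,-2}(β)|² = (+0.435474)² = 0.189637 (the z-rotation phases have unit modulus)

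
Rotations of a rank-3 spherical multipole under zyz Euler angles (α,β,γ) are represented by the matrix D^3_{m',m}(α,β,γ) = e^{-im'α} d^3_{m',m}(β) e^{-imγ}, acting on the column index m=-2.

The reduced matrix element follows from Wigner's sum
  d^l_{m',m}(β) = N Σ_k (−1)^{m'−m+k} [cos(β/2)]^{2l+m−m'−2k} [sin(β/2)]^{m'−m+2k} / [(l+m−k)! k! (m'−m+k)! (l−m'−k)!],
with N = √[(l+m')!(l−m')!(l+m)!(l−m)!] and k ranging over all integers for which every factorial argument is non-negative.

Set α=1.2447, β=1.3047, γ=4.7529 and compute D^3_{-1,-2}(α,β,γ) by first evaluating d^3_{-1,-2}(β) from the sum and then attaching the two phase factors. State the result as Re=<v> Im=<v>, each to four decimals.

Re=-0.0247 Im=-0.0986

First d^3_{-1,-2}(β=1.3047), then the phase factors e^{-i(-1)α} and e^{-i(-2)γ}:
c=cos(1.3047/2)=0.794659, s=sin(1.3047/2)=0.607056; N=√[2·24·1·120]=75.894664
k∈{0,1} keeps every argument non-negative
  k=0: (−1)^1·75.8947/(24)·0.7947^5·0.6071^1 = -0.608322
  k=1: (−1)^2·75.8947/(12)·0.7947^3·0.6071^3 = +0.710000
d^3_{-1,-2}(1.3047) = -0.608322 +0.710000 = +0.101678
D = (+0.320348+0.947300i)·(+0.101678)·(-0.996720-0.080933i) = -0.024670-0.098640i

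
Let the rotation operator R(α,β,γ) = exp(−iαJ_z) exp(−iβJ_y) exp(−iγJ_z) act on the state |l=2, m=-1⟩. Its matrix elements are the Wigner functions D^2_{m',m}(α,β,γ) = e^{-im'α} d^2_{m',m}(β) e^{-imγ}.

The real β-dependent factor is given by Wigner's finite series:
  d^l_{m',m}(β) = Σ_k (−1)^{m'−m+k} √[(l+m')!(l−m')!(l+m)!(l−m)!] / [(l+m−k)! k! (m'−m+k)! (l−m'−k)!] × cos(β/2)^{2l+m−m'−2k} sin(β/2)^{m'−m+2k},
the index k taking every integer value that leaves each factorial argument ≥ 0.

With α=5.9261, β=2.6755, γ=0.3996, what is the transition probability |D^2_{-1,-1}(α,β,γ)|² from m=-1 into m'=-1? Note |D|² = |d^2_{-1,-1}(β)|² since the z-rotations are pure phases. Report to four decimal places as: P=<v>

Split into d^2_{-1,-1}(β=2.6755) × two z-phases.
Half-angle: c=0.230943, s=0.972967. N=√(1·6·1·6)=6.000000
The bounds max(0,m−m')=0 and min(l+m,l−m')=1 give 2 terms
  k=0: (−1)^0·6.0000/(6)·0.2309^4·0.9730^0 = +0.002845
  k=1: (−1)^1·6.0000/(2)·0.2309^2·0.9730^2 = -0.151470
d^2_{-1,-1}(2.6755) = +0.002845 -0.151470 = -0.148625
|D^2_{-1,-1}|² = |d^2_{-1,-1}(β)|² = (-0.148625)² = 0.022089 (the z-rotation phases have unit modulus)

P=0.0221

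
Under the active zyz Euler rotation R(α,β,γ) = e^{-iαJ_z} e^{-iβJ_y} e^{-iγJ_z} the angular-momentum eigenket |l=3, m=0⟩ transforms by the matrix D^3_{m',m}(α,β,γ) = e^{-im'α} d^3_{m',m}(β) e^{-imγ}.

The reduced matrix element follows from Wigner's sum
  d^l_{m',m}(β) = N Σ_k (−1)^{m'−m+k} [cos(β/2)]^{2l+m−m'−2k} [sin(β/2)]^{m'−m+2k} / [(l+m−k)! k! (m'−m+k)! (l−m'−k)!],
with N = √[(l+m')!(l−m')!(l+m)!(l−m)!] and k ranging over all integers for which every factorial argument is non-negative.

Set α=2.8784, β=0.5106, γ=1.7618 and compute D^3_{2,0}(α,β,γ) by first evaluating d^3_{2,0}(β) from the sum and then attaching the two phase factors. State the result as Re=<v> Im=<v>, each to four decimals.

First d^3_{2,0}(β=0.5106), then the phase factors e^{-i(2)α} and e^{-i(0)γ}:
c=cos(0.5106/2)=0.967588, s=sin(0.5106/2)=0.252536; N=√[120·1·6·6]=65.726707
Admissible k: 0..1 (factorial args all ≥0)
  k=0: (−1)^2·65.7267/(12)·0.9676^4·0.2525^2 = +0.306173
  k=1: (−1)^3·65.7267/(12)·0.9676^2·0.2525^4 = -0.020856
d^3_{2,0}(0.5106) = +0.306173 -0.020856 = +0.285317
Phases: e^{-i·(2)·2.8784}=+0.864629+0.502411i, e^{-i·(0)·1.7618}=+1.000000+0.000000i ⇒ D=+0.246693+0.143347i

Re=0.2467 Im=0.1433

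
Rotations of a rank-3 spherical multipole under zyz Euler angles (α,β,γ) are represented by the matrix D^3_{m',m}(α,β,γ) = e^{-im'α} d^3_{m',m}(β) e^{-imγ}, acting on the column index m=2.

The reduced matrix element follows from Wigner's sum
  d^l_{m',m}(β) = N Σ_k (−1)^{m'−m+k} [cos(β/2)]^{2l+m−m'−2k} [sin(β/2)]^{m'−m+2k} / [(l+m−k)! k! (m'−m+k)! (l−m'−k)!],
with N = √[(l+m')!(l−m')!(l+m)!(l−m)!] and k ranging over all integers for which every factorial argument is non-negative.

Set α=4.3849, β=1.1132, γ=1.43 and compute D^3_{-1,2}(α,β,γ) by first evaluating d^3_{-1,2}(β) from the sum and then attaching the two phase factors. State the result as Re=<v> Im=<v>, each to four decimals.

D^3_{-1,2}(4.3849,1.1132,1.43) = e^{-i·-1·4.3849}·d^3_{-1,2}(1.1132)·e^{-i·2·1.43}. Compute d first:
With c≡cos(β/2)=0.849056 and s≡sin(β/2)=0.528302, N=[2·24·120·1]^{1/2}=75.894664
The bounds max(0,m−m')=3 and min(l+m,l−m')=4 give 2 terms
  k=3: (−1)^0·75.8947/(12)·0.8491^3·0.5283^3 = +0.570804
  k=4: (−1)^1·75.8947/(24)·0.8491^1·0.5283^5 = -0.110497
d^3_{-1,2}(1.1132) = +0.570804 -0.110497 = +0.460308
Phases: e^{-i·(-1)·4.3849}=-0.321666-0.946853i, e^{-i·(2)·1.43}=-0.960614-0.277886i ⇒ D=+0.021119+0.459823i

Re=0.0211 Im=0.4598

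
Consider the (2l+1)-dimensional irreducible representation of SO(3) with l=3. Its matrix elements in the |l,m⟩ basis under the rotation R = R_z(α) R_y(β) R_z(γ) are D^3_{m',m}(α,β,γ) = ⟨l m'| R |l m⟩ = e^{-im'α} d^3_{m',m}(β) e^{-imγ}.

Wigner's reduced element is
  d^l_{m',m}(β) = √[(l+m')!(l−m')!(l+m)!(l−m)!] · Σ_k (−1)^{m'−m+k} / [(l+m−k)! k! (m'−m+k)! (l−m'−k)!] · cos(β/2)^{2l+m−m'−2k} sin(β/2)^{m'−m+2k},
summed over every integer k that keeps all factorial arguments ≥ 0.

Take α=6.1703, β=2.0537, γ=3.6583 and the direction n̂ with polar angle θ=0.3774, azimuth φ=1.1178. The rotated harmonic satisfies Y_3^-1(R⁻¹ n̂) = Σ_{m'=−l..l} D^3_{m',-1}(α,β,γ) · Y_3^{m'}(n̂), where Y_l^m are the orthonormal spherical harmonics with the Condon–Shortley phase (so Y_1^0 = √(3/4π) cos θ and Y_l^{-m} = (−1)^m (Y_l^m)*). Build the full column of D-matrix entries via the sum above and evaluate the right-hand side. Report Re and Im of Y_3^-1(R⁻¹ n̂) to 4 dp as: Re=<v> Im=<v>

Need the full column D^3_{m',-1} for m'=−3..3 at α=6.1703, β=2.0537, γ=3.6583.
cos(β/2)=0.517517, sin(β/2)=0.855673
d^3_{-3,-1}: single k=2 term ⇒ +0.203404;  D = -0.200188-0.036025i
d^3_{-2,-1}: k∈[1..2] ⇒ +0.100445 -0.549195 = -0.448750;  D = +0.429892+0.128724i
d^3_{-1,-1}: k∈[0..2] ⇒ +0.019211 -0.420149 +0.861453 = +0.460515;  D = -0.423474-0.180953i
d^3_{0,-1}: k∈[0..2] ⇒ -0.110032 +0.902420 -0.822346 = -0.029958;  D = +0.026047+0.014800i
d^3_{1,-1}: k∈[0..2] ⇒ +0.315112 -1.148604 +0.392507 = -0.440985;  D = +0.356434+0.259659i
d^3_{2,-1}: k∈[0..1] ⇒ -0.549195 +0.750695 = +0.201500;  D = -0.148464-0.136237i
d^3_{3,-1}: single k=0 term ⇒ +0.556065;  D = -0.364748-0.419723i
Y_3^{m'}(θ=0.3774,φ=1.1178) and Σ D·Y over m':
  (-0.2002-0.0360i)·(-0.0204+0.0044i)  (+0.4299+0.1287i)·(-0.0796-0.1015i)  (-0.4235-0.1810i)·(+0.1731-0.3556i)  (+0.0260+0.0148i)·(+0.4583+0.0000i)  (+0.3564+0.2597i)·(-0.1731-0.3556i)  (-0.1485-0.1362i)·(-0.0796+0.1015i)  (-0.3647-0.4197i)·(+0.0204+0.0044i)
Y_3^-1(R⁻¹ n̂) = -0.091929-0.114086i

Re=-0.0919 Im=-0.1141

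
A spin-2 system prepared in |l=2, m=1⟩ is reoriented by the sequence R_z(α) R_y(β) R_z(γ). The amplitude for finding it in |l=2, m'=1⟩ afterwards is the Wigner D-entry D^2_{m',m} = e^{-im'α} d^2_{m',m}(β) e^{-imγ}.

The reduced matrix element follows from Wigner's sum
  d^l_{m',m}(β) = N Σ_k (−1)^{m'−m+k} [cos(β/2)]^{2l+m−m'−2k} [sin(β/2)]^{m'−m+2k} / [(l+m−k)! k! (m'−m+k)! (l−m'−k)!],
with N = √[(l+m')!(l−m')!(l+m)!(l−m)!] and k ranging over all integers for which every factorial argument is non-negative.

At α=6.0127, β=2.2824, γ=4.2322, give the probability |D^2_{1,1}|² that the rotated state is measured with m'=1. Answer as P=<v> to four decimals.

P=0.1600

First d^2_{1,1}(β=2.2824), then the phase factors e^{-i(1)α} and e^{-i(1)γ}:
Half-angle: c=0.416504, s=0.909134. N=√(6·1·6·1)=6.000000
Admissible k: 0..1 (factorial args all ≥0)
  k=0: (−1)^0·6.0000/(6)·0.4165^4·0.9091^0 = +0.030094
  k=1: (−1)^1·6.0000/(2)·0.4165^2·0.9091^2 = -0.430145
d^2_{1,1}(2.2824) = +0.030094 -0.430145 = -0.400051
|D^2_{1,1}|² = |d^2_{1,1}(β)|² = (-0.400051)² = 0.160041 (the z-rotation phases have unit modulus)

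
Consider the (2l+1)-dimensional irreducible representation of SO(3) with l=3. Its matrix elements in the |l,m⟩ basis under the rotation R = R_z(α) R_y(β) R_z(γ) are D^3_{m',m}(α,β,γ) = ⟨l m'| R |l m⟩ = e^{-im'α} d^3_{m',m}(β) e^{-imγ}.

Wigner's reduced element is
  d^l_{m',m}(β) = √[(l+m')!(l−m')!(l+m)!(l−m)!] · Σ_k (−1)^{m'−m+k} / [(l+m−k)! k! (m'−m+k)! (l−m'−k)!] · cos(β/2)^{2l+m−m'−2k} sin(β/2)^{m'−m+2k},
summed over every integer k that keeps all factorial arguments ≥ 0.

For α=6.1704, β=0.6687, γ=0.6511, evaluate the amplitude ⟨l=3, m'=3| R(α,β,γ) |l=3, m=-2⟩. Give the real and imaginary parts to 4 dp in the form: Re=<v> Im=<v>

Re=0.0006 Im=-0.0088

First d^3_{3,-2}(β=0.6687), then the phase factors e^{-i(3)α} and e^{-i(-2)γ}:
c=cos(0.6687/2)=0.944624, s=sin(0.6687/2)=0.328155; N=√[720·1·1·120]=293.938769
Admissible k: 0..0 (factorial args all ≥0)
  k=0: (−1)^5·293.9388/(120)·0.9446^1·0.3282^5 = -0.008805
d^3_{3,-2}(0.6687) = -0.008805
Phases: e^{-i·(3)·6.1704}=+0.943302+0.331937i, e^{-i·(-2)·0.6511}=+0.265378+0.964144i ⇒ D=+0.000614-0.008784i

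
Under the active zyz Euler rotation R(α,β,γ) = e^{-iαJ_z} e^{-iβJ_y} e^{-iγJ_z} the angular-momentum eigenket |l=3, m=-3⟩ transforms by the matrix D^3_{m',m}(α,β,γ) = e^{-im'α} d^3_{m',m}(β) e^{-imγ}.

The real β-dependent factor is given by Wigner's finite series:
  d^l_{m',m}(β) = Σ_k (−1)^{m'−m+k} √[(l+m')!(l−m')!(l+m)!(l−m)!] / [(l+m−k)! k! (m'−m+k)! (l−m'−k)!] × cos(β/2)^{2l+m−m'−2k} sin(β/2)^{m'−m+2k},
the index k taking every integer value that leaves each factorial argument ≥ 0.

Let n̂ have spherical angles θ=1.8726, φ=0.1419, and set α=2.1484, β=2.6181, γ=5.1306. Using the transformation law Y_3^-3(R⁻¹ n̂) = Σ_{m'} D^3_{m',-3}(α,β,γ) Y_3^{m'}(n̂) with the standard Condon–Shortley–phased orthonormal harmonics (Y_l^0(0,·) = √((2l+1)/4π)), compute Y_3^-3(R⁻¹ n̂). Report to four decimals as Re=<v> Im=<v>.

Re=0.3954 Im=-0.1269

Need the full column D^3_{m',-3} for m'=−3..3 at α=2.1484, β=2.6181, γ=5.1306.
cos(β/2)=0.258768, sin(β/2)=0.965940
d^3_{-3,-3}: single k=0 term ⇒ +0.000300;  D = -0.000297+0.000046i
d^3_{-2,-3}: single k=0 term ⇒ -0.002745;  D = -0.001834-0.002042i
d^3_{-1,-3}: single k=0 term ⇒ +0.016203;  D = +0.004188-0.015652i
d^3_{0,-3}: single k=0 term ⇒ -0.069839;  D = +0.066377-0.021714i
d^3_{1,-3}: single k=0 term ⇒ +0.225770;  D = +0.175973+0.141440i
d^3_{2,-3}: single k=0 term ⇒ -0.533010;  D = -0.052908+0.530378i
d^3_{3,-3}: single k=0 term ⇒ +0.812269;  D = -0.721160+0.373775i
Y_3^{m'}(θ=1.8726,φ=0.1419) and Σ D·Y over m':
  (-0.0003+0.0000i)·(+0.3308-0.1500i)  (-0.0018-0.0020i)·(-0.2659+0.0775i)  (+0.0042-0.0157i)·(-0.1705+0.0244i)  (+0.0664-0.0217i)·(+0.2838+0.0000i)  (+0.1760+0.1414i)·(+0.1705+0.0244i)  (-0.0529+0.5304i)·(-0.2659-0.0775i)  (-0.7212+0.3738i)·(-0.3308-0.1500i)
Y_3^-3(R⁻¹ n̂) = +0.395399-0.126901i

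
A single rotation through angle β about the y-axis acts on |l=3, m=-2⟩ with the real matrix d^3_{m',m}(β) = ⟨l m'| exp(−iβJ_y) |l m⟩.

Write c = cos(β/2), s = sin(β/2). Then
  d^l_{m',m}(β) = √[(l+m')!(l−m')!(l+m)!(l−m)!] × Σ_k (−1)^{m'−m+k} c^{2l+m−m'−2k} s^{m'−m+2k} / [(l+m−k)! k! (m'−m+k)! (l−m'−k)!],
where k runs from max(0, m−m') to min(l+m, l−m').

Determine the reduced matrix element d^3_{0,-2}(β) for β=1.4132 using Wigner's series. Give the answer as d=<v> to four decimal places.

d=0.2096

d^3_{0,-2}(β=1.4132) via Wigner's sum:
Half-angle: c=0.760574, s=0.649252. N=√(6·6·1·120)=65.726707
k∈{0,1} keeps every argument non-negative
  k=0: (−1)^2·65.7267/(12)·0.7606^4·0.6493^2 = +0.772595
  k=1: (−1)^3·65.7267/(12)·0.7606^2·0.6493^4 = -0.562983
d^3_{0,-2}(1.4132) = +0.772595 -0.562983 = +0.209612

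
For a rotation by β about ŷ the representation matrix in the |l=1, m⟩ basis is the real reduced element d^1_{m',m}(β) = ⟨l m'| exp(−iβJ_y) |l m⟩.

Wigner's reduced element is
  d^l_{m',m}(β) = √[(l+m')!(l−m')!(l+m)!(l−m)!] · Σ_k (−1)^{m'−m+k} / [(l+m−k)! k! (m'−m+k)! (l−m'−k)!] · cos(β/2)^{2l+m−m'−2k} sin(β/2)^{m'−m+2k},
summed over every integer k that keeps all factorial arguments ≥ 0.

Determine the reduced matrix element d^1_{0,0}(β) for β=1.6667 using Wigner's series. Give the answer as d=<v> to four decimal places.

d=-0.0958

d^1_{0,0}(β=1.6667) via Wigner's sum:
Half-angle: c=0.672400, s=0.740188. N=√(1·1·1·1)=1.000000
k: max(0,(0)−(0))=0 … min(1+(0),1−(0))=1
  k=0: (−1)^0·1.0000/(1)·0.6724^2·0.7402^0 = +0.452122
  k=1: (−1)^1·1.0000/(1)·0.6724^0·0.7402^2 = -0.547878
d^1_{0,0}(1.6667) = +0.452122 -0.547878 = -0.095757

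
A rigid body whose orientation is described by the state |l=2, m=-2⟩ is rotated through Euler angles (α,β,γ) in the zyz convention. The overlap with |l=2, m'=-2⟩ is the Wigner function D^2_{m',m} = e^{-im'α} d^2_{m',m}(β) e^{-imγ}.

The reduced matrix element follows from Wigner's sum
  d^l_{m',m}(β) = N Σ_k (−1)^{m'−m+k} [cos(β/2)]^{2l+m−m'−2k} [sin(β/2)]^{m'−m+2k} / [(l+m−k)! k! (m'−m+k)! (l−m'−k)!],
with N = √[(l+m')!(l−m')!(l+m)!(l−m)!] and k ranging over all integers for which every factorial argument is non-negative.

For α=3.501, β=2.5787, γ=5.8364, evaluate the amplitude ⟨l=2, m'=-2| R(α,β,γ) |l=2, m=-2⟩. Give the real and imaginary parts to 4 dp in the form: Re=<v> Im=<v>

First d^2_{-2,-2}(β=2.5787), then the phase factors e^{-i(-2)α} and e^{-i(-2)γ}:
With c≡cos(β/2)=0.277745 and s≡sin(β/2)=0.960655, N=[1·24·1·24]^{1/2}=24.000000
The bounds max(0,m−m')=0 and min(l+m,l−m')=0 give 1 term
  k=0: (−1)^0·24.0000/(24)·0.2777^4·0.9607^0 = +0.005951
d^2_{-2,-2}(2.5787) = +0.005951
D = (+0.752587+0.658493i)·(+0.005951)·(+0.626633-0.779314i) = +0.005860-0.001035i

Re=0.0059 Im=-0.0010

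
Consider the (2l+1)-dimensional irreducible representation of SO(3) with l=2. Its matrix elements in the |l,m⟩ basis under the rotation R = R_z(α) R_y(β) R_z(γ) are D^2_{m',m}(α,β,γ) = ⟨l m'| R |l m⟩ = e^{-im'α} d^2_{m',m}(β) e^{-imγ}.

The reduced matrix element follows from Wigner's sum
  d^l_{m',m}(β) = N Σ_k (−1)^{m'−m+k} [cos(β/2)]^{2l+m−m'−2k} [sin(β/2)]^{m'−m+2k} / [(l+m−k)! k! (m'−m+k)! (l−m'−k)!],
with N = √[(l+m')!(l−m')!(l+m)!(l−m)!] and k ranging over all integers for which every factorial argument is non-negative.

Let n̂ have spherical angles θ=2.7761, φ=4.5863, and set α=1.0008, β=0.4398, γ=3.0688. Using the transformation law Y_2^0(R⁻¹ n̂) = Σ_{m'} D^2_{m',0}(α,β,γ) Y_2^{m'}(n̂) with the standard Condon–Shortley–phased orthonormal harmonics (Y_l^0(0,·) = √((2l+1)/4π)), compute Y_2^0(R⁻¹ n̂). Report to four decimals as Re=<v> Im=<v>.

Need the full column D^2_{m',0} for m'=−2..2 at α=1.0008, β=0.4398, γ=3.0688.
cos(β/2)=0.975919, sin(β/2)=0.218132
d^2_{-2,0}: single k=2 term ⇒ +0.111005;  D = -0.046356+0.100862i
d^2_{-1,0}: k∈[1..2] ⇒ +0.496634 -0.024811 = +0.471823;  D = +0.254609+0.397229i
d^2_{0,0}: k∈[0..2] ⇒ +0.907101 -0.181270 +0.002264 = +0.728095;  D = +0.728095+0.000000i
d^2_{1,0}: k∈[0..1] ⇒ -0.496634 +0.024811 = -0.471823;  D = -0.254609+0.397229i
d^2_{2,0}: single k=0 term ⇒ +0.111005;  D = -0.046356-0.100862i
Y_2^{m'}(θ=2.7761,φ=4.5863) and Σ D·Y over m':
  (-0.0464+0.1009i)·(-0.0478-0.0123i)  (+0.2546+0.3972i)·(+0.0324-0.2558i)  (+0.7281+0.0000i)·(+0.5099+0.0000i)  (-0.2546+0.3972i)·(-0.0324-0.2558i)  (-0.0464-0.1009i)·(-0.0478+0.0123i)
Y_2^0(R⁻¹ n̂) = +0.597942-0.000000i

Re=0.5979 Im=0.0000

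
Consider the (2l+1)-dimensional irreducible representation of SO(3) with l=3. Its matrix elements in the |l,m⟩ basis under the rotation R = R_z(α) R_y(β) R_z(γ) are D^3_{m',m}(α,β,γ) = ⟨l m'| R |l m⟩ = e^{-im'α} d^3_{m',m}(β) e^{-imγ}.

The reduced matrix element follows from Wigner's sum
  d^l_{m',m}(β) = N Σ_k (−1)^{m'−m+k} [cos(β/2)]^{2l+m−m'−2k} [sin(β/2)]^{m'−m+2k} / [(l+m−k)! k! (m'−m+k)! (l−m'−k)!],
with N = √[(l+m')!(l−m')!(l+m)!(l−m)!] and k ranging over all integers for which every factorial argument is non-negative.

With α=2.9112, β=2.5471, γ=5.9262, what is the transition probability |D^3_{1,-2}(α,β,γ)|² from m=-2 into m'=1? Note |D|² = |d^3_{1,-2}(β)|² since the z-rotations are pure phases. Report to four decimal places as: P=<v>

D^3_{1,-2}(2.9112,2.5471,5.9262) = e^{-i·1·2.9112}·d^3_{1,-2}(2.5471)·e^{-i·-2·5.9262}. Compute d first:
Half-angle: c=0.292888, s=0.956147. N=√(24·2·1·120)=75.894664
k∈{0,1} keeps every argument non-negative
  k=0: (−1)^3·75.8947/(12)·0.2929^3·0.9561^3 = -0.138902
  k=1: (−1)^4·75.8947/(24)·0.2929^1·0.9561^5 = +0.740158
d^3_{1,-2}(2.5471) = -0.138902 +0.740158 = +0.601256
|D^3_{1,-2}|² = |d^3_{1,-2}(β)|² = (+0.601256)² = 0.361509 (the z-rotation phases have unit modulus)

P=0.3615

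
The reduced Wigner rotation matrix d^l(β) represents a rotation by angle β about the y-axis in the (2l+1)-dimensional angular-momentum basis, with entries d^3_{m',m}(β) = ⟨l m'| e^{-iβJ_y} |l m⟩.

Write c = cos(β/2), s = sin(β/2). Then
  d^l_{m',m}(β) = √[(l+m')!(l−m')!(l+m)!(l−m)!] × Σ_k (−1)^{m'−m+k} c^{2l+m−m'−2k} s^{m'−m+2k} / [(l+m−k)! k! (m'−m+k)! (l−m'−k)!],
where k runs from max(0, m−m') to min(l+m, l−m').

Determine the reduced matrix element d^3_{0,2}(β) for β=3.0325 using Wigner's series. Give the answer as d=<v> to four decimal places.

d^3_{0,2}(β=3.0325) via Wigner's sum:
Half-angle: c=0.054519, s=0.998513. N=√(6·6·120·1)=65.726707
Admissible k: 2..3 (factorial args all ≥0)
  k=2: (−1)^0·65.7267/(12)·0.0545^4·0.9985^2 = +0.000048
  k=3: (−1)^1·65.7267/(12)·0.0545^2·0.9985^4 = -0.016184
d^3_{0,2}(3.0325) = +0.000048 -0.016184 = -0.016135

d=-0.0161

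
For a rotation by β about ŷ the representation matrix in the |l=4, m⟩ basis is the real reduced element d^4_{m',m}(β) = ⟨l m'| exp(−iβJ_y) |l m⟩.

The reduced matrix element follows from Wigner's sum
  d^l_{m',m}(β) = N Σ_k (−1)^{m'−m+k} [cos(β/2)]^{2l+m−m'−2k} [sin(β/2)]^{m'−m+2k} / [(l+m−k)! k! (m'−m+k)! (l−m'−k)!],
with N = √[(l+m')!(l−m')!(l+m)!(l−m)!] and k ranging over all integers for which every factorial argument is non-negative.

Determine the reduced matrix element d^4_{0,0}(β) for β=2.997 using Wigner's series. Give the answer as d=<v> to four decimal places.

d=0.8981

d^4_{0,0}(β=2.997) via Wigner's sum:
With c≡cos(β/2)=0.072233 and s≡sin(β/2)=0.997388, N=[24·24·24·24]^{1/2}=576.000000
Admissible k: 0..4 (factorial args all ≥0)
  k=0: (−1)^0·576.0000/(576)·0.0722^8·0.9974^0 = +0.000000
  k=1: (−1)^1·576.0000/(36)·0.0722^6·0.9974^2 = -0.000002
  k=2: (−1)^2·576.0000/(16)·0.0722^4·0.9974^4 = +0.000970
  k=3: (−1)^3·576.0000/(36)·0.0722^2·0.9974^6 = -0.082183
  k=4: (−1)^4·576.0000/(576)·0.0722^0·0.9974^8 = +0.979292
d^4_{0,0}(2.997) = +0.000000 -0.000002 +0.000970 -0.082183 +0.979292 = +0.898077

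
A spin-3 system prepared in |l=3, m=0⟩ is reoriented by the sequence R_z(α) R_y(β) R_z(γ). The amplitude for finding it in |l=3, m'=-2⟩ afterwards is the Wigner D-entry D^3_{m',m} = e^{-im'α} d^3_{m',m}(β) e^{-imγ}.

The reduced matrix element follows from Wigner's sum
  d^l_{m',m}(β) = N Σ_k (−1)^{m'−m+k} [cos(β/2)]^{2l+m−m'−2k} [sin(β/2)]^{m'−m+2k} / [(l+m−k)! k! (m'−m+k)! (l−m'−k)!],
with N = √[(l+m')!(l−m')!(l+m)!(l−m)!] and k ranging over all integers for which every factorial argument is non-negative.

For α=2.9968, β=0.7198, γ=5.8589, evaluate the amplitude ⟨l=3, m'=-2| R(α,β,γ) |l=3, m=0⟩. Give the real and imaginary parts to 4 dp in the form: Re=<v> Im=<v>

Re=0.4288 Im=-0.1278

D^3_{-2,0}(2.9968,0.7198,5.8589) = e^{-i·-2·2.9968}·d^3_{-2,0}(0.7198)·e^{-i·0·5.8589}. Compute d first:
Half-angle: c=0.935932, s=0.352181. N=√(1·120·6·6)=65.726707
Admissible k: 2..3 (factorial args all ≥0)
  k=2: (−1)^0·65.7267/(12)·0.9359^4·0.3522^2 = +0.521277
  k=3: (−1)^1·65.7267/(12)·0.9359^2·0.3522^4 = -0.073809
d^3_{-2,0}(0.7198) = +0.521277 -0.073809 = +0.447468
Attach z-rotation phases: D = e^{-i(-2)(2.9968)}·(+0.447468)·e^{-i(0)(5.8589)} = +0.428837-0.127777i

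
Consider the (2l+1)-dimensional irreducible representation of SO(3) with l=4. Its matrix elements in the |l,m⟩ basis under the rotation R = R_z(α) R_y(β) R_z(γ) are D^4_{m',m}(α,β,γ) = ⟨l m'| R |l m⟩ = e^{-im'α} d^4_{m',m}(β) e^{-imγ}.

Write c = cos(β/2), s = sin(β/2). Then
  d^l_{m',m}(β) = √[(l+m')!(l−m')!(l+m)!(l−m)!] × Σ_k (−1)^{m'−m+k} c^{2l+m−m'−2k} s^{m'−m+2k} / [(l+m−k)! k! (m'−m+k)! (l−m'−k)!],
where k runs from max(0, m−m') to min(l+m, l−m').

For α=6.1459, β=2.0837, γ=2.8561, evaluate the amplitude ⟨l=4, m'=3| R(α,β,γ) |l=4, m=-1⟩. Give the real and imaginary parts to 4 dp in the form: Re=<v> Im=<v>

First d^4_{3,-1}(β=2.0837), then the phase factors e^{-i(3)α} and e^{-i(-1)γ}:
Half-angle: c=0.504624, s=0.863339. N=√(5040·1·6·120)=1904.940944
k: max(0,(-1)−(3))=0 … min(4+(-1),4−(3))=1
  k=0: (−1)^4·1904.9409/(144)·0.5046^4·0.8633^4 = +0.476559
  k=1: (−1)^5·1904.9409/(240)·0.5046^2·0.8633^6 = -0.836941
d^4_{3,-1}(2.0837) = +0.476559 -0.836941 = -0.360382
Phases: e^{-i·(3)·6.1459}=+0.916379+0.400311i, e^{-i·(-1)·2.8561}=-0.959523+0.281630i ⇒ D=+0.357509+0.045418i

Re=0.3575 Im=0.0454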